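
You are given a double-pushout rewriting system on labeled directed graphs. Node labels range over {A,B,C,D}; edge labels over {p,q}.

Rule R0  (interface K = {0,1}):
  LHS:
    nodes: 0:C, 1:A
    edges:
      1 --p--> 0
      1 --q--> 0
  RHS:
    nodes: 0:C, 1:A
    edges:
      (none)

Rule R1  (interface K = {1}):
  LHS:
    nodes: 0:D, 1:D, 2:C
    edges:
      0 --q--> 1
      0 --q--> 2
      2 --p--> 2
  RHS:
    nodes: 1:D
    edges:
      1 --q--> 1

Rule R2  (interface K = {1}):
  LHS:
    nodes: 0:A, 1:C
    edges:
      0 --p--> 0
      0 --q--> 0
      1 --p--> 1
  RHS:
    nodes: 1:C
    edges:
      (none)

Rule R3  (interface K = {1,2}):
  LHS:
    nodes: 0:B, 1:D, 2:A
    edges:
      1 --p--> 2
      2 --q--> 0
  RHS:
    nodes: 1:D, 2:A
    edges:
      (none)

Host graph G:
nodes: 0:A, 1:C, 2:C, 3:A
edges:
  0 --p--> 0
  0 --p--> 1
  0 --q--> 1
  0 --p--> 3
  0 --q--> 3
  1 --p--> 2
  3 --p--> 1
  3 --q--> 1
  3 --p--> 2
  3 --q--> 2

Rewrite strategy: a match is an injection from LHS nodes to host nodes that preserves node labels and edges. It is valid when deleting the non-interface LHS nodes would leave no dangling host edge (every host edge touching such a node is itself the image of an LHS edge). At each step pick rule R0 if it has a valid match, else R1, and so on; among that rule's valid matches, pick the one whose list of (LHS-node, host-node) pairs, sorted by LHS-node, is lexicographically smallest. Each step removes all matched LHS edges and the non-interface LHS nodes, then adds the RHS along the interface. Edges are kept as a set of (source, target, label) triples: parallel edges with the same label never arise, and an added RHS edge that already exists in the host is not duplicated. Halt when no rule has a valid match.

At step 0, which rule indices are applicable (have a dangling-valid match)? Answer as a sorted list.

Answer: [R0]

Derivation:
R0: 3 valid matches — {0↦1, 1↦0}, {0↦1, 1↦3}, {0↦2, 1↦3}
R1: no valid match — LHS pattern not found
R2: no valid match — LHS pattern not found
R3: no valid match — LHS pattern not found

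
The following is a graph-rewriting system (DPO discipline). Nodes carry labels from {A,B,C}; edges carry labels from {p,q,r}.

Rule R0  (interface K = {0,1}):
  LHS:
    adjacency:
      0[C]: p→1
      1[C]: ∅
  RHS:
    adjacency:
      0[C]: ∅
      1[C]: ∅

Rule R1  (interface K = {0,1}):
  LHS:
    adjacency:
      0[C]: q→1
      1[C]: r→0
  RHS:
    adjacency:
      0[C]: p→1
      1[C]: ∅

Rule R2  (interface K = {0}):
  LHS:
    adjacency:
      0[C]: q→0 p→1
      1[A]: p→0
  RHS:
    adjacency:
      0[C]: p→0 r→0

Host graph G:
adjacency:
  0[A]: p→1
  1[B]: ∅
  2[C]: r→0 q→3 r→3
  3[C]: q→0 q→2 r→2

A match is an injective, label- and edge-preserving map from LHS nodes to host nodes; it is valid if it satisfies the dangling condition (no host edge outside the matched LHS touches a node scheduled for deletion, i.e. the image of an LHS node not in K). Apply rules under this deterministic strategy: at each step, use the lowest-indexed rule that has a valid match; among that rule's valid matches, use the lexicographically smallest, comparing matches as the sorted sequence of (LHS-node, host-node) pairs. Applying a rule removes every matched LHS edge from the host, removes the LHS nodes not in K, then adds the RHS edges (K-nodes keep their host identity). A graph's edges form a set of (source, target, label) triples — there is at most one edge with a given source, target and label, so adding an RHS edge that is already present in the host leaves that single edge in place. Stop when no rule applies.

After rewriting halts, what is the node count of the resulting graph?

initial: |V|=4 |E|=7  E = 0-p->1 2-r->0 2-q->3 2-r->3 3-q->0 3-q->2 3-r->2
step 1: apply R1 at {0↦2, 1↦3}  → |V|=4 |E|=6  E = 0-p->1 2-r->0 2-p->3 2-r->3 3-q->0 3-q->2
step 2: apply R0 at {0↦2, 1↦3}  → |V|=4 |E|=5  E = 0-p->1 2-r->0 2-r->3 3-q->0 3-q->2
step 3: apply R1 at {0↦3, 1↦2}  → |V|=4 |E|=4  E = 0-p->1 2-r->0 3-q->0 3-p->2
step 4: apply R0 at {0↦3, 1↦2}  → |V|=4 |E|=3  E = 0-p->1 2-r->0 3-q->0
normal form: no rule applies after step 4
NF nodes: {0:A, 1:B, 2:C, 3:C}

Answer: 4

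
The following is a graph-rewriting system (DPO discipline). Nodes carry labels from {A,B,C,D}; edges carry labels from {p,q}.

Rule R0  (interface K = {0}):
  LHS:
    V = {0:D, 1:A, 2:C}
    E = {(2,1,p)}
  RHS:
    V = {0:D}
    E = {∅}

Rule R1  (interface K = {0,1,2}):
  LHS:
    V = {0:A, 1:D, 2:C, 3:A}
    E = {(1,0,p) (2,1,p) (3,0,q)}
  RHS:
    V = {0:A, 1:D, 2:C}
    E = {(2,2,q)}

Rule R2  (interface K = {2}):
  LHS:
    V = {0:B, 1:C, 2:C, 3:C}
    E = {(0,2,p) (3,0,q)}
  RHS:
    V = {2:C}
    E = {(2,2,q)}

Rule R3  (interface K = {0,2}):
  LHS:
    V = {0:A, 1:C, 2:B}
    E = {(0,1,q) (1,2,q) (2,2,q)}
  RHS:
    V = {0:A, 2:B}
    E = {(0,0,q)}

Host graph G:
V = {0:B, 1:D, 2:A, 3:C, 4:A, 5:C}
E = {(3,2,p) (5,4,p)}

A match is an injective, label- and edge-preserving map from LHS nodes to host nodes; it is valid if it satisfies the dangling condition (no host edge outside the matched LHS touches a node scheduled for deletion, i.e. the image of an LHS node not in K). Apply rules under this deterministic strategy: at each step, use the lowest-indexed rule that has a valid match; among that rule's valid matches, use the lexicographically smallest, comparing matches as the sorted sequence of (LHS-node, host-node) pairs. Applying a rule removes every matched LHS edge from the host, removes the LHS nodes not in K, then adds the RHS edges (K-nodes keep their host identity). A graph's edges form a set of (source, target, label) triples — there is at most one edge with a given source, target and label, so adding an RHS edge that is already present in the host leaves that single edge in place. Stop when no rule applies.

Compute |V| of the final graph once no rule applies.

[0] host  ⇒  6 nodes, 2 edges  {3-p->2 5-p->4}
[1] R0 @ {0↦1, 1↦2, 2↦3}  ⇒  4 nodes, 1 edges  {5-p->4}
[2] R0 @ {0↦1, 1↦4, 2↦5}  ⇒  2 nodes, 0 edges  {∅}
final graph: no rule applies after step 2
NF nodes: {0:B, 1:D}

Answer: 2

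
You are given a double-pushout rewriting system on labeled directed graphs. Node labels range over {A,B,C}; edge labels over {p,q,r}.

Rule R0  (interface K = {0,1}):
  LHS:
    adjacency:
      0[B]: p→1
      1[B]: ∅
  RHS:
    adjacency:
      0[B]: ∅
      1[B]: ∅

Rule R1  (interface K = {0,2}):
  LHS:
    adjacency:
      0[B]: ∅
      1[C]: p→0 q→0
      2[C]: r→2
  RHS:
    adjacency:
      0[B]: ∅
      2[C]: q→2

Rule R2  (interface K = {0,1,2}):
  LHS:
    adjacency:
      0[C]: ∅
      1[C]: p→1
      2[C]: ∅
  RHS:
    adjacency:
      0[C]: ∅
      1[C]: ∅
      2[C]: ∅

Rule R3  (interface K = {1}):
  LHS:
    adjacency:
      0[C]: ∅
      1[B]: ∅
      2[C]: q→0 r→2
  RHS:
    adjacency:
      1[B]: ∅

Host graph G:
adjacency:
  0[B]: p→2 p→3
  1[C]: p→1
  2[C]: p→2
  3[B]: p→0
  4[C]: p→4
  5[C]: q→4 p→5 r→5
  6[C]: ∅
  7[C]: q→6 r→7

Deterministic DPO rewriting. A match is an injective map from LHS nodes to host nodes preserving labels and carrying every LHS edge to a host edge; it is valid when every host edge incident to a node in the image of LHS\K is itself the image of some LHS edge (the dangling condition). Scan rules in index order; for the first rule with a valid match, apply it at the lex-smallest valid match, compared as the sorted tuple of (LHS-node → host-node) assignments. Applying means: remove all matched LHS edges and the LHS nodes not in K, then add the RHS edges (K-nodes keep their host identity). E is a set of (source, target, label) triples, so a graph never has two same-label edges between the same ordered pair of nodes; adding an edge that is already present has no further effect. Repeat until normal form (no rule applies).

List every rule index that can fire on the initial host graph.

Answer: [R0,R2,R3]

Steps:
R0: 2 valid matches — {0↦0, 1↦3}, {0↦3, 1↦0}
R1: no valid match — LHS pattern not found
R2: 80 valid matches — {0↦1, 1↦2, 2↦4}, {0↦1, 1↦2, 2↦5}, {0↦1, 1↦2, 2↦6} (+77 more)
R3: 2 valid matches — {0↦6, 1↦0, 2↦7}, {0↦6, 1↦3, 2↦7}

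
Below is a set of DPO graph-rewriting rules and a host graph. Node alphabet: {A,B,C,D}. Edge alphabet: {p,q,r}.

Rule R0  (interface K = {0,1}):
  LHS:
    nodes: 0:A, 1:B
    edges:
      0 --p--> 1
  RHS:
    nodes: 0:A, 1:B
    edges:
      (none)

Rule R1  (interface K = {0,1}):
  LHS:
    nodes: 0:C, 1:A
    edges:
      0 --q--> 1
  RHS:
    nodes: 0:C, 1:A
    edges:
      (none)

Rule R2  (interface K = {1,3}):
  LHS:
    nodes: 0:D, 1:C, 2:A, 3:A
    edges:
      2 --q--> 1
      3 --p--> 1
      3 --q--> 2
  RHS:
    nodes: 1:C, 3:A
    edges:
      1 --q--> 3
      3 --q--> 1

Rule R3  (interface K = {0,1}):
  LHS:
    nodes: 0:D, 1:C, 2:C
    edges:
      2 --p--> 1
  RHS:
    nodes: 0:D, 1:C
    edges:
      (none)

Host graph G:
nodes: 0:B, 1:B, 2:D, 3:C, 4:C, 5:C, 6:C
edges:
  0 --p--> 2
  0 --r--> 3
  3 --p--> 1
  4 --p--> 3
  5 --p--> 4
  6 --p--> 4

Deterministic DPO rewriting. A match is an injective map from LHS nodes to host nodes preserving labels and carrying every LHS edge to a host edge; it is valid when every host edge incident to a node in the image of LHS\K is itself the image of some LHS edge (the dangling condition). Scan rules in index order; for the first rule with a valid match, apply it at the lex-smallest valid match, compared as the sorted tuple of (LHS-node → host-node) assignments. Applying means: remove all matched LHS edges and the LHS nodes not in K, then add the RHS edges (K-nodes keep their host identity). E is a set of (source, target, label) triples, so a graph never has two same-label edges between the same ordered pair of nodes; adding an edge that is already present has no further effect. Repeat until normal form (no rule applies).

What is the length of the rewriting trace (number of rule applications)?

Answer: 3

Rewrite trace:
[0] host  ⇒  7 nodes, 6 edges  {0-p->2 0-r->3 3-p->1 4-p->3 5-p->4 6-p->4}
[1] R3 @ {0↦2, 1↦4, 2↦5}  ⇒  6 nodes, 5 edges  {0-p->2 0-r->3 3-p->1 4-p->3 6-p->4}
[2] R3 @ {0↦2, 1↦4, 2↦6}  ⇒  5 nodes, 4 edges  {0-p->2 0-r->3 3-p->1 4-p->3}
[3] R3 @ {0↦2, 1↦3, 2↦4}  ⇒  4 nodes, 3 edges  {0-p->2 0-r->3 3-p->1}
normal form: no rule applies after step 3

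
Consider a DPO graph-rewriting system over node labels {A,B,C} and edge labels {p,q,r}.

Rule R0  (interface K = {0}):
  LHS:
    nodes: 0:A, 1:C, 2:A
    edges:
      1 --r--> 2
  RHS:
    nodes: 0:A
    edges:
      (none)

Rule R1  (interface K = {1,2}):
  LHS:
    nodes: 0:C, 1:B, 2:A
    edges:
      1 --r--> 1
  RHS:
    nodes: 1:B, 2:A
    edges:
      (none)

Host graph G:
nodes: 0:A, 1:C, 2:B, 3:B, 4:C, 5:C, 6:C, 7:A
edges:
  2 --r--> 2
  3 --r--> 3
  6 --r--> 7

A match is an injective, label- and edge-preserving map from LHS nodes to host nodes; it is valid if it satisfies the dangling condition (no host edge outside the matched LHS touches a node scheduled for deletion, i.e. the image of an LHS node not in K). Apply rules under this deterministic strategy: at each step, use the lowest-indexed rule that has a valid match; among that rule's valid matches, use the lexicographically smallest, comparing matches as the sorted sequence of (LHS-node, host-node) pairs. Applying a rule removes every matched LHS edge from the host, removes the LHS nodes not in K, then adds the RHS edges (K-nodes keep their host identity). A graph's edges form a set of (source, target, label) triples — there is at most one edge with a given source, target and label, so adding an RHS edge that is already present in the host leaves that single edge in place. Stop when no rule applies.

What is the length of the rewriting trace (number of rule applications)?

[0] host  ⇒  8 nodes, 3 edges  {2-r->2 3-r->3 6-r->7}
[1] R0 @ {0↦0, 1↦6, 2↦7}  ⇒  6 nodes, 2 edges  {2-r->2 3-r->3}
[2] R1 @ {0↦1, 1↦2, 2↦0}  ⇒  5 nodes, 1 edges  {3-r->3}
[3] R1 @ {0↦4, 1↦3, 2↦0}  ⇒  4 nodes, 0 edges  {∅}
final graph: no rule applies after step 3

Answer: 3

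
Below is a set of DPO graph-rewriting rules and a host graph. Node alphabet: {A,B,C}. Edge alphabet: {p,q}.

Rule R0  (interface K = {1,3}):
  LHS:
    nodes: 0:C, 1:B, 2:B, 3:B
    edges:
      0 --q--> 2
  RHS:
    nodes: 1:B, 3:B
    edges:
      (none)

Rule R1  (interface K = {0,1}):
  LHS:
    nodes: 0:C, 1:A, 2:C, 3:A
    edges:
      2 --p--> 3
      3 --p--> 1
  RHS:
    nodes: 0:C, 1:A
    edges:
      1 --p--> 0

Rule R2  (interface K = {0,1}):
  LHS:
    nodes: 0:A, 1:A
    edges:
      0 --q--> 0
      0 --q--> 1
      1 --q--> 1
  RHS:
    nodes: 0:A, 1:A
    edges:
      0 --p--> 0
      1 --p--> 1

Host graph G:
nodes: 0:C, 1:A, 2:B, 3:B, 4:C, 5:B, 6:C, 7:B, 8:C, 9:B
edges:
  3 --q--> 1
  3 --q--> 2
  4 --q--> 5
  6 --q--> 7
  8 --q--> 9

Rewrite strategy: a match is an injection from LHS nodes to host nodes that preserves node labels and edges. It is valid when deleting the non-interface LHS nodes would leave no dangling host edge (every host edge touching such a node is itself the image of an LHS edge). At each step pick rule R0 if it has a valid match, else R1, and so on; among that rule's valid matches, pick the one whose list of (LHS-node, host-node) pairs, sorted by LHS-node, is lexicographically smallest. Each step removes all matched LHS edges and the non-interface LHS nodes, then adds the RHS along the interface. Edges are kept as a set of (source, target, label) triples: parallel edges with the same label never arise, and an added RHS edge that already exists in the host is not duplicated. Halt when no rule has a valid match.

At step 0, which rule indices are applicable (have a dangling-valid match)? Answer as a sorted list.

R0: 36 valid matches — {0↦4, 1↦2, 2↦5, 3↦3}, {0↦4, 1↦2, 2↦5, 3↦7}, {0↦4, 1↦2, 2↦5, 3↦9} (+33 more)
R1: no valid match — LHS pattern not found
R2: no valid match — LHS pattern not found

Answer: [R0]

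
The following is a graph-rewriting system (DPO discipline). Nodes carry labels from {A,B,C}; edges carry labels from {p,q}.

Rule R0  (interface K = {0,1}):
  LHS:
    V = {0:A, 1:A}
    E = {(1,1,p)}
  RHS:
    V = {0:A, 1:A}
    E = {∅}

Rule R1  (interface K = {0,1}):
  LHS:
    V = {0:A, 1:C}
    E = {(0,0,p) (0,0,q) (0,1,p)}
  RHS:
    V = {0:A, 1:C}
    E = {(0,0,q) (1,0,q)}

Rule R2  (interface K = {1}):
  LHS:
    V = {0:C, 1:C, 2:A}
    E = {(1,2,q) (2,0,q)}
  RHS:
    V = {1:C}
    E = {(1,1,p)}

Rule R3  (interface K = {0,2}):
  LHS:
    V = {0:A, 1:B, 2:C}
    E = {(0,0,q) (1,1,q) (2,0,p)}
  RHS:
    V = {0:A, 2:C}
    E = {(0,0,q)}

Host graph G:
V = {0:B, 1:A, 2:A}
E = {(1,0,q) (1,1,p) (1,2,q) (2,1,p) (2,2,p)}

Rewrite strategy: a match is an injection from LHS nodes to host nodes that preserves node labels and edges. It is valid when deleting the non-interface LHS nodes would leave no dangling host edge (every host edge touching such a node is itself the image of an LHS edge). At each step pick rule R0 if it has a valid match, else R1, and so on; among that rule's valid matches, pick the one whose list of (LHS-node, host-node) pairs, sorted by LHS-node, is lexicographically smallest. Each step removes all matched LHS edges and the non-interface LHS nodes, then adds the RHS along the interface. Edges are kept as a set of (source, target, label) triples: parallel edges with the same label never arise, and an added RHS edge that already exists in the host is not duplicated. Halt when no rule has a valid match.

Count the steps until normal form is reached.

Answer: 2

Rewrite trace:
initial: |V|=3 |E|=5  E = 1-q->0 1-p->1 1-q->2 2-p->1 2-p->2
step 1: apply R0 at {0↦1, 1↦2}  → |V|=3 |E|=4  E = 1-q->0 1-p->1 1-q->2 2-p->1
step 2: apply R0 at {0↦2, 1↦1}  → |V|=3 |E|=3  E = 1-q->0 1-q->2 2-p->1
halt: no rule applies after step 2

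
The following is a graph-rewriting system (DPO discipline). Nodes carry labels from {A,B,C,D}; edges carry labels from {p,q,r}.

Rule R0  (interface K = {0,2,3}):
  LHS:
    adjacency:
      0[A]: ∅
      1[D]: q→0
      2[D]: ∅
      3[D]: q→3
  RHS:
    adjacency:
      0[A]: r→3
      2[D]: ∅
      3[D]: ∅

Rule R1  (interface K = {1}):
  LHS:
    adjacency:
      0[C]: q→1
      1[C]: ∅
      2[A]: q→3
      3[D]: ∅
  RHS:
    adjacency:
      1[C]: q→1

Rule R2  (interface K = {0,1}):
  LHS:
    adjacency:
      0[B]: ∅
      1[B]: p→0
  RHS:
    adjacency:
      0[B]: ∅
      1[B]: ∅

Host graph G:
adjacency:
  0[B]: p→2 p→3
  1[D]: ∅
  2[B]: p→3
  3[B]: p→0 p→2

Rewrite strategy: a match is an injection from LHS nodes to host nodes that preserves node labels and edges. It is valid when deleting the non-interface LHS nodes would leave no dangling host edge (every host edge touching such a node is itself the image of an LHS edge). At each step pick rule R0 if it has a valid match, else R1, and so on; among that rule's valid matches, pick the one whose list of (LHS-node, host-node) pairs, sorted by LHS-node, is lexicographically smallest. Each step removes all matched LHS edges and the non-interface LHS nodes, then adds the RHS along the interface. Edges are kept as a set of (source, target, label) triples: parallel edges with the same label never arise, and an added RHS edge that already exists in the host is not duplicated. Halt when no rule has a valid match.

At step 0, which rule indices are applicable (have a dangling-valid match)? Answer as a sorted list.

Answer: [R2]

Rewrite trace:
R0: no valid match — LHS pattern not found
R1: no valid match — LHS pattern not found
R2: 5 valid matches — {0↦0, 1↦3}, {0↦2, 1↦0}, {0↦2, 1↦3} (+2 more)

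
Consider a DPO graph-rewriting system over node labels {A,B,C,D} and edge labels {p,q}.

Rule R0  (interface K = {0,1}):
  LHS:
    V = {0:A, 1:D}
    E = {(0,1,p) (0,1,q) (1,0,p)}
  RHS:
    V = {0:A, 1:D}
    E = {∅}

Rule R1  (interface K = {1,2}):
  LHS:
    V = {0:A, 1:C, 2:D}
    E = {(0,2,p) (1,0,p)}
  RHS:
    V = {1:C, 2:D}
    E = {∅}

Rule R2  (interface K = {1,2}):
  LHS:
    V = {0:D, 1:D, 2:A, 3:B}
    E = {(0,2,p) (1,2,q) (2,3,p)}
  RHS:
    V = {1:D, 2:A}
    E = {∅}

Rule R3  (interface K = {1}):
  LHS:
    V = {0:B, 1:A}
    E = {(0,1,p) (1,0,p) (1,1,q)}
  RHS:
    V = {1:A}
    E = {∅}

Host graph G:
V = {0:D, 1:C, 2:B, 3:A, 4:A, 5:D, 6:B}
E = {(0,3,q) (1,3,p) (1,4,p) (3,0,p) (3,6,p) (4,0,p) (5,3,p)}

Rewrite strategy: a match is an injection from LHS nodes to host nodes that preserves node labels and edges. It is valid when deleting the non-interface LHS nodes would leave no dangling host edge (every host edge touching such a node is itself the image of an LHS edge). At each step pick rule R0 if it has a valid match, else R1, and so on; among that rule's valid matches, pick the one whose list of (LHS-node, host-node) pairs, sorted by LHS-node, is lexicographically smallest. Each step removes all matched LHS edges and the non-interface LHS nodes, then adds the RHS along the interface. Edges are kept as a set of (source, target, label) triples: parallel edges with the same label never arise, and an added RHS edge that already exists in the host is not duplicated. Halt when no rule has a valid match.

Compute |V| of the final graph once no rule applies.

Answer: 3

Steps:
initial: |V|=7 |E|=7  E = 0-q->3 1-p->3 1-p->4 3-p->0 3-p->6 4-p->0 5-p->3
step 1: apply R1 at {0↦4, 1↦1, 2↦0}  → |V|=6 |E|=5  E = 0-q->3 1-p->3 3-p->0 3-p->6 5-p->3
step 2: apply R2 at {0↦5, 1↦0, 2↦3, 3↦6}  → |V|=4 |E|=2  E = 1-p->3 3-p->0
step 3: apply R1 at {0↦3, 1↦1, 2↦0}  → |V|=3 |E|=0  E = ∅
final graph: no rule applies after step 3
NF nodes: {0:D, 1:C, 2:B}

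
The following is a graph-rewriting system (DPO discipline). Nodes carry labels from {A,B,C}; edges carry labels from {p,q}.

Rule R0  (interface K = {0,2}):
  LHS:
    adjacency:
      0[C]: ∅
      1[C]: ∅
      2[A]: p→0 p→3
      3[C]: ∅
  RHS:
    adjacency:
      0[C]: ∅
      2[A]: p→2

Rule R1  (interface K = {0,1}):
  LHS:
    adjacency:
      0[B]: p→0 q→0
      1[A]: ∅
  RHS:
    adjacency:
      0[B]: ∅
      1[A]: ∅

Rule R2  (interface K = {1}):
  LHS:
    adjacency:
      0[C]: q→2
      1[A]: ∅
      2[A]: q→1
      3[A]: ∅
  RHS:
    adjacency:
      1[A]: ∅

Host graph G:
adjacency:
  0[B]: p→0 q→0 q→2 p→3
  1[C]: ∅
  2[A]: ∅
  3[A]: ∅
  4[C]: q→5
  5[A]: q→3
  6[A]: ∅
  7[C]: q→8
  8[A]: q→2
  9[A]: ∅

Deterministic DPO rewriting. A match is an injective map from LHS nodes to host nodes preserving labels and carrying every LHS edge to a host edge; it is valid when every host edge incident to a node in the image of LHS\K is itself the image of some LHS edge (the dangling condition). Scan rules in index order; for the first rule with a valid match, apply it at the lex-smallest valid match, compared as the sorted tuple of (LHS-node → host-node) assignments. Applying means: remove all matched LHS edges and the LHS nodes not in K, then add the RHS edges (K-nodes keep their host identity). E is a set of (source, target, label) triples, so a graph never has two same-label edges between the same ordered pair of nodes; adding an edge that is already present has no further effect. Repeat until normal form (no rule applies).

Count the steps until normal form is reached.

Answer: 3

Derivation:
initial: |V|=10 |E|=8  E = 0-p->0 0-q->0 0-q->2 0-p->3 4-q->5 5-q->3 7-q->8 8-q->2
step 1: apply R1 at {0↦0, 1↦2}  → |V|=10 |E|=6  E = 0-q->2 0-p->3 4-q->5 5-q->3 7-q->8 8-q->2
step 2: apply R2 at {0↦4, 1↦3, 2↦5, 3↦6}  → |V|=7 |E|=4  E = 0-q->2 0-p->3 7-q->8 8-q->2
step 3: apply R2 at {0↦7, 1↦2, 2↦8, 3↦9}  → |V|=4 |E|=2  E = 0-q->2 0-p->3
normal form: no rule applies after step 3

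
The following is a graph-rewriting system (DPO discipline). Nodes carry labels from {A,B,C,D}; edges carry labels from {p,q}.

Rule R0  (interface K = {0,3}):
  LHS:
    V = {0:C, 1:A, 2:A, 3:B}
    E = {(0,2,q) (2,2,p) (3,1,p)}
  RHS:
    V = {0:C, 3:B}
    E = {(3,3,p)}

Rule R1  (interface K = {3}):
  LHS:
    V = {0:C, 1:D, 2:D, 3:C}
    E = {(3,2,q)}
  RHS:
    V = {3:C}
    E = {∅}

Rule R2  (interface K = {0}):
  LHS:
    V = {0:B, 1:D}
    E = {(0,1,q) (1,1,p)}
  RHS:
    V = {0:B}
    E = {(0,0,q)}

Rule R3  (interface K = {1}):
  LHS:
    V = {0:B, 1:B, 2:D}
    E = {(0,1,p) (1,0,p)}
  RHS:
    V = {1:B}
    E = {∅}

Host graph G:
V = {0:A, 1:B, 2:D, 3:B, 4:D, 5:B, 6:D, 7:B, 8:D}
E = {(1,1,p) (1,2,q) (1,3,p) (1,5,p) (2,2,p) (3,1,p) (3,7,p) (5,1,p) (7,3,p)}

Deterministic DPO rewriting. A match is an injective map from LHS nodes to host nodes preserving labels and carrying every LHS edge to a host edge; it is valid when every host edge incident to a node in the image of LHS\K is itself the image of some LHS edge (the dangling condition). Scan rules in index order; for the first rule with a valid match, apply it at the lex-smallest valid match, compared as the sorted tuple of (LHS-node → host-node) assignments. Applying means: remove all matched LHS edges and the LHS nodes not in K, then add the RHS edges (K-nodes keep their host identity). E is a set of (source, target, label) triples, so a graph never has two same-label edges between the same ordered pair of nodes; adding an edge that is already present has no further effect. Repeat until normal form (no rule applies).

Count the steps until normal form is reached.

Answer: 4

Steps:
initial: |V|=9 |E|=9  E = 1-p->1 1-q->2 1-p->3 1-p->5 2-p->2 3-p->1 3-p->7 5-p->1 7-p->3
step 1: apply R2 at {0↦1, 1↦2}  → |V|=8 |E|=8  E = 1-p->1 1-q->1 1-p->3 1-p->5 3-p->1 3-p->7 5-p->1 7-p->3
step 2: apply R3 at {0↦5, 1↦1, 2↦4}  → |V|=6 |E|=6  E = 1-p->1 1-q->1 1-p->3 3-p->1 3-p->7 7-p->3
step 3: apply R3 at {0↦7, 1↦3, 2↦6}  → |V|=4 |E|=4  E = 1-p->1 1-q->1 1-p->3 3-p->1
step 4: apply R3 at {0↦3, 1↦1, 2↦8}  → |V|=2 |E|=2  E = 1-p->1 1-q->1
normal form: no rule applies after step 4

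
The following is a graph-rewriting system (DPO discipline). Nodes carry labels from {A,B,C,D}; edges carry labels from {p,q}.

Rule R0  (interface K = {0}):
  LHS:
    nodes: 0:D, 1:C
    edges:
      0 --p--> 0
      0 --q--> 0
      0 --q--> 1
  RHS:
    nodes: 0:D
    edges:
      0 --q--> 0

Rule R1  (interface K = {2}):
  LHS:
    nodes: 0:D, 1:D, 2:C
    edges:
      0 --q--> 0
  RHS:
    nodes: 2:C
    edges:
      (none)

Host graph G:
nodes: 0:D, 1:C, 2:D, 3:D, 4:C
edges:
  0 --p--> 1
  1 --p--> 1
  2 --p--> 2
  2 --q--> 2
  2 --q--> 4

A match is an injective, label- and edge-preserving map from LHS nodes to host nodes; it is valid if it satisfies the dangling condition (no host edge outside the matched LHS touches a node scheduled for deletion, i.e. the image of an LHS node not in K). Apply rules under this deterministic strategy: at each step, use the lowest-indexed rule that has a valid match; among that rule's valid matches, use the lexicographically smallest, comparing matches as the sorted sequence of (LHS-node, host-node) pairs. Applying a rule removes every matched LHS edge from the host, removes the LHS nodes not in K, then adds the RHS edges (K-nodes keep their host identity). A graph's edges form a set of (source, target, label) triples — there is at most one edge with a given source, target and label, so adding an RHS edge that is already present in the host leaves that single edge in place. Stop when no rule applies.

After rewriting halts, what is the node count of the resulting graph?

Answer: 2

Derivation:
[0] host  ⇒  5 nodes, 5 edges  {0-p->1 1-p->1 2-p->2 2-q->2 2-q->4}
[1] R0 @ {0↦2, 1↦4}  ⇒  4 nodes, 3 edges  {0-p->1 1-p->1 2-q->2}
[2] R1 @ {0↦2, 1↦3, 2↦1}  ⇒  2 nodes, 2 edges  {0-p->1 1-p->1}
halt: no rule applies after step 2
NF nodes: {0:D, 1:C}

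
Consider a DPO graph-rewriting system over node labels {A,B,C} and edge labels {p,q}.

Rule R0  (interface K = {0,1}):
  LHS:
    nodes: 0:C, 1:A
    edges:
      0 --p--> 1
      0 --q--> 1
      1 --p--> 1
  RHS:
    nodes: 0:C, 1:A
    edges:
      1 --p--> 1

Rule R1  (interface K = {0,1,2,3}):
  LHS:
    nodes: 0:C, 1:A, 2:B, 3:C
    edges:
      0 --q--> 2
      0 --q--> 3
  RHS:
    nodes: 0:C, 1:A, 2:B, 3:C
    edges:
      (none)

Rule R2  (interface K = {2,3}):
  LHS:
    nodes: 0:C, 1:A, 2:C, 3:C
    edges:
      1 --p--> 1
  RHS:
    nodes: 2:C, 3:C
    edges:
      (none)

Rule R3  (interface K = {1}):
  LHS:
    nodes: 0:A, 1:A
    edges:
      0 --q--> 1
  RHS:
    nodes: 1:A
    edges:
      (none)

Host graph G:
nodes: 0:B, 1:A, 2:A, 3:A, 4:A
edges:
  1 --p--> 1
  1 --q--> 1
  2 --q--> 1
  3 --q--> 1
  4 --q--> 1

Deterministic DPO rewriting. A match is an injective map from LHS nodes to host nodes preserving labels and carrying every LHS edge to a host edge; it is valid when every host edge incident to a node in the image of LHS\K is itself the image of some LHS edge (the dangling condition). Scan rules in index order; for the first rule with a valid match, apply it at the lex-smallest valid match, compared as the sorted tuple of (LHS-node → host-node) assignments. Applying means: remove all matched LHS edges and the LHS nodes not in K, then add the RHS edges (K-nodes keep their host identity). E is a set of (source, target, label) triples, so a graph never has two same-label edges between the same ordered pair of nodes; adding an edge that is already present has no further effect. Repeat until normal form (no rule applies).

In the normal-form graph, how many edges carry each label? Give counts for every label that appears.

[0] host  ⇒  5 nodes, 5 edges  {1-p->1 1-q->1 2-q->1 3-q->1 4-q->1}
[1] R3 @ {0↦2, 1↦1}  ⇒  4 nodes, 4 edges  {1-p->1 1-q->1 3-q->1 4-q->1}
[2] R3 @ {0↦3, 1↦1}  ⇒  3 nodes, 3 edges  {1-p->1 1-q->1 4-q->1}
[3] R3 @ {0↦4, 1↦1}  ⇒  2 nodes, 2 edges  {1-p->1 1-q->1}
final graph: no rule applies after step 3
NF edges: [(1, 1, 'p'), (1, 1, 'q')]

Answer: p:1 q:1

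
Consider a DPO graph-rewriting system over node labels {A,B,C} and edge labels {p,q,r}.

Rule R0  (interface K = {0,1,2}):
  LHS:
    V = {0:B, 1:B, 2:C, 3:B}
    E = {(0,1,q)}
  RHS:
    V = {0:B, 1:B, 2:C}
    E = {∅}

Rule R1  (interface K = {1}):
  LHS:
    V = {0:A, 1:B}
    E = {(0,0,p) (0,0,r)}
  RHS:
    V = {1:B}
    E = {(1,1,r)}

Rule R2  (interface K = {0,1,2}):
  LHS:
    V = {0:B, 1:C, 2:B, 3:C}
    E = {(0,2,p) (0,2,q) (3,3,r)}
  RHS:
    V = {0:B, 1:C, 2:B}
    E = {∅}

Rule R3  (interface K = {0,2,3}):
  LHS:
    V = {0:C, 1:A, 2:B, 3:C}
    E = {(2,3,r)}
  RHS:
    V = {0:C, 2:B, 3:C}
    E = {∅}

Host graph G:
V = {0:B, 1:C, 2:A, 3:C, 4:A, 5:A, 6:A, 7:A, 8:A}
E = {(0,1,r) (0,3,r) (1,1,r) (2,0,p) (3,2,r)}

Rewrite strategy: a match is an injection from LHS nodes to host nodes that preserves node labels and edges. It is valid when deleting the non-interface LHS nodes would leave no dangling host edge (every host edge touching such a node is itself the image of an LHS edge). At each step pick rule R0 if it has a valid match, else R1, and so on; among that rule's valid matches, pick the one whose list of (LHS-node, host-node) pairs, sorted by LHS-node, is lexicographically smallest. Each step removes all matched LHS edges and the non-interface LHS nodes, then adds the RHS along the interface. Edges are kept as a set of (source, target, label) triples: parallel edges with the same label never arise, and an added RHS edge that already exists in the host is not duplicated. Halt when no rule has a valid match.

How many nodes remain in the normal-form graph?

[0] host  ⇒  9 nodes, 5 edges  {0-r->1 0-r->3 1-r->1 2-p->0 3-r->2}
[1] R3 @ {0↦1, 1↦4, 2↦0, 3↦3}  ⇒  8 nodes, 4 edges  {0-r->1 1-r->1 2-p->0 3-r->2}
[2] R3 @ {0↦3, 1↦5, 2↦0, 3↦1}  ⇒  7 nodes, 3 edges  {1-r->1 2-p->0 3-r->2}
halt: no rule applies after step 2
NF nodes: {0:B, 1:C, 2:A, 3:C, 6:A, 7:A, 8:A}

Answer: 7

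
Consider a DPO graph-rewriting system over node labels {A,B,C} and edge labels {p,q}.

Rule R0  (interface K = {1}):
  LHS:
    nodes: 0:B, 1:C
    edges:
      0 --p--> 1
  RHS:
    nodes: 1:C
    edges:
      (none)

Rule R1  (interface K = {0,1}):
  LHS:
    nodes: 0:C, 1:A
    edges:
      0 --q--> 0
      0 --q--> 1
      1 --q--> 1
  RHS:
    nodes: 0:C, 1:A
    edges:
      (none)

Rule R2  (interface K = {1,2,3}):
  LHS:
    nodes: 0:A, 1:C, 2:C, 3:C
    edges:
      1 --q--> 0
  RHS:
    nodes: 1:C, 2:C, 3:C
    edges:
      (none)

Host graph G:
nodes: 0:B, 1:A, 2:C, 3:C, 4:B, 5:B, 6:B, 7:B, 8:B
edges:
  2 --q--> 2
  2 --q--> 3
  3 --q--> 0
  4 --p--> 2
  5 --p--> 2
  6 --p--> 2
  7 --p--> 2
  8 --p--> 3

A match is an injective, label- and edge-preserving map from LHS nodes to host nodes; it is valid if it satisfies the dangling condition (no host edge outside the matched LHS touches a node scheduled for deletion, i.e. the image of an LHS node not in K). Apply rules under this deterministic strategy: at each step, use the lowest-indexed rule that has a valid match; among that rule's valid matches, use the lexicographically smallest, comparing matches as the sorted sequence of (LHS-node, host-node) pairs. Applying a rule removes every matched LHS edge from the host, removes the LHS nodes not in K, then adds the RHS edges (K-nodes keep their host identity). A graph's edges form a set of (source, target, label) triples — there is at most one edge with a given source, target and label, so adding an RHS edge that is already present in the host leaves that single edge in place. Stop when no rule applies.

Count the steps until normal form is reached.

[0] host  ⇒  9 nodes, 8 edges  {2-q->2 2-q->3 3-q->0 4-p->2 5-p->2 6-p->2 7-p->2 8-p->3}
[1] R0 @ {0↦4, 1↦2}  ⇒  8 nodes, 7 edges  {2-q->2 2-q->3 3-q->0 5-p->2 6-p->2 7-p->2 8-p->3}
[2] R0 @ {0↦5, 1↦2}  ⇒  7 nodes, 6 edges  {2-q->2 2-q->3 3-q->0 6-p->2 7-p->2 8-p->3}
[3] R0 @ {0↦6, 1↦2}  ⇒  6 nodes, 5 edges  {2-q->2 2-q->3 3-q->0 7-p->2 8-p->3}
[4] R0 @ {0↦7, 1↦2}  ⇒  5 nodes, 4 edges  {2-q->2 2-q->3 3-q->0 8-p->3}
[5] R0 @ {0↦8, 1↦3}  ⇒  4 nodes, 3 edges  {2-q->2 2-q->3 3-q->0}
halt: no rule applies after step 5

Answer: 5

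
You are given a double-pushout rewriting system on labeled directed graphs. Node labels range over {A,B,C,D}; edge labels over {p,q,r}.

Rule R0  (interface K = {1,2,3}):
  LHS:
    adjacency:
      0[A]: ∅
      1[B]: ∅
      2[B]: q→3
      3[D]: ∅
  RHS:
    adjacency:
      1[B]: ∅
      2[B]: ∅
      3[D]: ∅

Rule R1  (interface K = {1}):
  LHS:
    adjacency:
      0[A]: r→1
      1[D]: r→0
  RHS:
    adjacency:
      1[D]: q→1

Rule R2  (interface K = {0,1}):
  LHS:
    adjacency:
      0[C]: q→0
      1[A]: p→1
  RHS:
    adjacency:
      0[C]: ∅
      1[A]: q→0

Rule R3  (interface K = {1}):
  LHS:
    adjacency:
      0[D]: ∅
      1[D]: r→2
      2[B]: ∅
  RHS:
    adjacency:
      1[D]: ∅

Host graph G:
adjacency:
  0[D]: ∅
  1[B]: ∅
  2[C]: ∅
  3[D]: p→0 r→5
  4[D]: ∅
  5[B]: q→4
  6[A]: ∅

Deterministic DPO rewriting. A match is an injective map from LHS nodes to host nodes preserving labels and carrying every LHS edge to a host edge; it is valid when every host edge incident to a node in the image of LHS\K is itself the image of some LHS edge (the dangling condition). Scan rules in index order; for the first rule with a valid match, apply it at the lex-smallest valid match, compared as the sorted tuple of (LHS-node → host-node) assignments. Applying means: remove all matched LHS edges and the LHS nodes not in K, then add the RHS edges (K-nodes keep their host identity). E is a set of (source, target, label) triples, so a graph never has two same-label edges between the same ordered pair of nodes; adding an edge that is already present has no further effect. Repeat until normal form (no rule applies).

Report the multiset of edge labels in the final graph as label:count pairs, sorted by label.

initial: |V|=7 |E|=3  E = 3-p->0 3-r->5 5-q->4
step 1: apply R0 at {0↦6, 1↦1, 2↦5, 3↦4}  → |V|=6 |E|=2  E = 3-p->0 3-r->5
step 2: apply R3 at {0↦4, 1↦3, 2↦5}  → |V|=4 |E|=1  E = 3-p->0
halt: no rule applies after step 2
NF edges: [(3, 0, 'p')]

Answer: p:1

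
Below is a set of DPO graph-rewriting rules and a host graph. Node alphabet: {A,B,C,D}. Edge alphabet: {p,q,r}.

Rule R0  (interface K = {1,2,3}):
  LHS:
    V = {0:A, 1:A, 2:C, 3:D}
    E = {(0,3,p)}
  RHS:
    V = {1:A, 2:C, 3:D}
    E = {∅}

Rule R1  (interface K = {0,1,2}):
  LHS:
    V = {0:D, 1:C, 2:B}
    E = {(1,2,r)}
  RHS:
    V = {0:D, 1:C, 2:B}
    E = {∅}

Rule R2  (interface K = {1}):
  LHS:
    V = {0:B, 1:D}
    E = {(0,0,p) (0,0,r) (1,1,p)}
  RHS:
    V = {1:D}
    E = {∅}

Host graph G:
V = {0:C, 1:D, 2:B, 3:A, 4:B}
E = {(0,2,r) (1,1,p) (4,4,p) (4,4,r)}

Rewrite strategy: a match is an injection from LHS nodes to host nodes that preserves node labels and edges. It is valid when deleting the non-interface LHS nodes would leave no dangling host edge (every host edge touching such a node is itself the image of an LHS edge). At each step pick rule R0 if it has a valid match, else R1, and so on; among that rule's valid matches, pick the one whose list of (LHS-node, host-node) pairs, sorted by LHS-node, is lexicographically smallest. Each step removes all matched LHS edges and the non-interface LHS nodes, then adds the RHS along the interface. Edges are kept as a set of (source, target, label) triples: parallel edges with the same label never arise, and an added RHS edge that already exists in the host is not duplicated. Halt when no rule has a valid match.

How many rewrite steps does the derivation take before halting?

start.  V:5 E:4  edges: 0-r->2 1-p->1 4-p->4 4-r->4
1. fire R1 via {0↦1, 1↦0, 2↦2}  →  V:5 E:3  edges: 1-p->1 4-p->4 4-r->4
2. fire R2 via {0↦4, 1↦1}  →  V:4 E:0  edges: ∅
halt: no rule applies after step 2

Answer: 2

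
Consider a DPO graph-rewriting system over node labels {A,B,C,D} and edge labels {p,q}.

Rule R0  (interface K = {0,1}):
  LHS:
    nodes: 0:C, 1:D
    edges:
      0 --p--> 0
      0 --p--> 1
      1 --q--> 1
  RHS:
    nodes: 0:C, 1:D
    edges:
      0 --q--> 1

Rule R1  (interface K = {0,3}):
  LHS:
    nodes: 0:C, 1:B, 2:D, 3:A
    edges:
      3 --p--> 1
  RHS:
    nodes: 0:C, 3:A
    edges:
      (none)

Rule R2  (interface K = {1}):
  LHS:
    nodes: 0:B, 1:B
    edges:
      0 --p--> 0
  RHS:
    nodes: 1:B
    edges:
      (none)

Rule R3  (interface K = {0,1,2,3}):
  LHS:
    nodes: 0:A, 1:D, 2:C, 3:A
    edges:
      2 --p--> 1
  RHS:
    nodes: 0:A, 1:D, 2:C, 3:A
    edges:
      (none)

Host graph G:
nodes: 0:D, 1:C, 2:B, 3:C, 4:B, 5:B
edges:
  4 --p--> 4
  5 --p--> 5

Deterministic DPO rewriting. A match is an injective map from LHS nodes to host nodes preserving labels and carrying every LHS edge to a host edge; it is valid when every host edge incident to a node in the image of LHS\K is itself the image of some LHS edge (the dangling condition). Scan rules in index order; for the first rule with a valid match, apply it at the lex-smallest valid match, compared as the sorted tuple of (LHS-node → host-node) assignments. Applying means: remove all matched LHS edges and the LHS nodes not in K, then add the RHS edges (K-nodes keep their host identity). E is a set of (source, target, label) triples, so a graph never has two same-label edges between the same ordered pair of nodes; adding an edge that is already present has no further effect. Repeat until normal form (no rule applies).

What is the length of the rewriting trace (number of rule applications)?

[0] host  ⇒  6 nodes, 2 edges  {4-p->4 5-p->5}
[1] R2 @ {0↦4, 1↦2}  ⇒  5 nodes, 1 edges  {5-p->5}
[2] R2 @ {0↦5, 1↦2}  ⇒  4 nodes, 0 edges  {∅}
normal form: no rule applies after step 2

Answer: 2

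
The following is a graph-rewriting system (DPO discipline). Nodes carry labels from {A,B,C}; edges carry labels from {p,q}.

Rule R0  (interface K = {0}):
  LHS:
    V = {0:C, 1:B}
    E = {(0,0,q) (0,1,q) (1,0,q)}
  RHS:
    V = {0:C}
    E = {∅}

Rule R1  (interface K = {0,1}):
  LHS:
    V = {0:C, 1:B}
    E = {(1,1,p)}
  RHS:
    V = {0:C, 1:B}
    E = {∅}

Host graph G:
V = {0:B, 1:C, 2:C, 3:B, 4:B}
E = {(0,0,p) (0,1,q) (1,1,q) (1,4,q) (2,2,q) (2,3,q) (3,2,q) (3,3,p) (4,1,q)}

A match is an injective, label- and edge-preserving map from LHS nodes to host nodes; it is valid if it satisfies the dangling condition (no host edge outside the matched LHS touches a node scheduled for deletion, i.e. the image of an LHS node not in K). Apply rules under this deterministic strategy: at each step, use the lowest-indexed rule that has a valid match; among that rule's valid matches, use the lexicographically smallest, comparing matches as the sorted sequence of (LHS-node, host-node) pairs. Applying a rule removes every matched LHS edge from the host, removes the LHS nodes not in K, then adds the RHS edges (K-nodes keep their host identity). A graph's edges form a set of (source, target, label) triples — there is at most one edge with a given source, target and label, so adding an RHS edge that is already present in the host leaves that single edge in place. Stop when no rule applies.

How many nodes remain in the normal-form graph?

start.  V:5 E:9  edges: 0-p->0 0-q->1 1-q->1 1-q->4 2-q->2 2-q->3 3-q->2 3-p->3 4-q->1
1. fire R0 via {0↦1, 1↦4}  →  V:4 E:6  edges: 0-p->0 0-q->1 2-q->2 2-q->3 3-q->2 3-p->3
2. fire R1 via {0↦1, 1↦0}  →  V:4 E:5  edges: 0-q->1 2-q->2 2-q->3 3-q->2 3-p->3
3. fire R1 via {0↦1, 1↦3}  →  V:4 E:4  edges: 0-q->1 2-q->2 2-q->3 3-q->2
4. fire R0 via {0↦2, 1↦3}  →  V:3 E:1  edges: 0-q->1
halt: no rule applies after step 4
NF nodes: {0:B, 1:C, 2:C}

Answer: 3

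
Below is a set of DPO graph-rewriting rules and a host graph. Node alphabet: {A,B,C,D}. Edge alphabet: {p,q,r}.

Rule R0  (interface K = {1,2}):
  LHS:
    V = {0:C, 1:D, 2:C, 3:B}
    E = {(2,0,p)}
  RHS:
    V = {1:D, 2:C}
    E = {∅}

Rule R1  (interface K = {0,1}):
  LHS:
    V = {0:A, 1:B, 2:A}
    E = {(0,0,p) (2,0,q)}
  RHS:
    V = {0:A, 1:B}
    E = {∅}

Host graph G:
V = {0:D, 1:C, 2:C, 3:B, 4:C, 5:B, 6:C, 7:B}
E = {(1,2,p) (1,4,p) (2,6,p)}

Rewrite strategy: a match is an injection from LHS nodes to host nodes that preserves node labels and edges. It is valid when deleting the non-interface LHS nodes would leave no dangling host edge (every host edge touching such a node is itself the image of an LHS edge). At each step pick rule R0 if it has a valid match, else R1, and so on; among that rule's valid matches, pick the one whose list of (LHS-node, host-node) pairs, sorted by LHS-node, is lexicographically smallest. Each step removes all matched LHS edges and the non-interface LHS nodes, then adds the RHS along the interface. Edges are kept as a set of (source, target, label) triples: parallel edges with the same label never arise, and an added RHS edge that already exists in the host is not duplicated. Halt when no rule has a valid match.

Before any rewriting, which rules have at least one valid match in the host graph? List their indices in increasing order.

R0: 6 valid matches — {0↦4, 1↦0, 2↦1, 3↦3}, {0↦4, 1↦0, 2↦1, 3↦5}, {0↦4, 1↦0, 2↦1, 3↦7} (+3 more)
R1: no valid match — LHS pattern not found

Answer: [R0]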